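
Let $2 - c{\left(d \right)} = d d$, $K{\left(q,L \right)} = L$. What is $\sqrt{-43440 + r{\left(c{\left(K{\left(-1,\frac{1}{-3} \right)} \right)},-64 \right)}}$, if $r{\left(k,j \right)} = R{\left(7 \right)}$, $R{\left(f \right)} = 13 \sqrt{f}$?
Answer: $\sqrt{-43440 + 13 \sqrt{7}} \approx 208.34 i$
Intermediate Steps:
$c{\left(d \right)} = 2 - d^{2}$ ($c{\left(d \right)} = 2 - d d = 2 - d^{2}$)
$r{\left(k,j \right)} = 13 \sqrt{7}$
$\sqrt{-43440 + r{\left(c{\left(K{\left(-1,\frac{1}{-3} \right)} \right)},-64 \right)}} = \sqrt{-43440 + 13 \sqrt{7}}$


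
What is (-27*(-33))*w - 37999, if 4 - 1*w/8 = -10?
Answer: 61793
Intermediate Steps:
w = 112 (w = 32 - 8*(-10) = 32 + 80 = 112)
(-27*(-33))*w - 37999 = -27*(-33)*112 - 37999 = 891*112 - 37999 = 99792 - 37999 = 61793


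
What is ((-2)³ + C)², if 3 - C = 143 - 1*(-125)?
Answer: 74529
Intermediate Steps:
C = -265 (C = 3 - (143 - 1*(-125)) = 3 - (143 + 125) = 3 - 1*268 = 3 - 268 = -265)
((-2)³ + C)² = ((-2)³ - 265)² = (-8 - 265)² = (-273)² = 74529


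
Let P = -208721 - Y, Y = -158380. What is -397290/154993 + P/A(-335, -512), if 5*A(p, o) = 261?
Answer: -39116205755/40453173 ≈ -966.95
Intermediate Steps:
A(p, o) = 261/5 (A(p, o) = (1/5)*261 = 261/5)
P = -50341 (P = -208721 - 1*(-158380) = -208721 + 158380 = -50341)
-397290/154993 + P/A(-335, -512) = -397290/154993 - 50341/261/5 = -397290*1/154993 - 50341*5/261 = -397290/154993 - 251705/261 = -39116205755/40453173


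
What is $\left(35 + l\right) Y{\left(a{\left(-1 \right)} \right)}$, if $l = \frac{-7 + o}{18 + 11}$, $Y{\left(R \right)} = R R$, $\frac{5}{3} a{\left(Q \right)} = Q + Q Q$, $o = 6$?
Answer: $0$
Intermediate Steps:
$a{\left(Q \right)} = \frac{3 Q}{5} + \frac{3 Q^{2}}{5}$ ($a{\left(Q \right)} = \frac{3 \left(Q + Q Q\right)}{5} = \frac{3 \left(Q + Q^{2}\right)}{5} = \frac{3 Q}{5} + \frac{3 Q^{2}}{5}$)
$Y{\left(R \right)} = R^{2}$
$l = - \frac{1}{29}$ ($l = \frac{-7 + 6}{18 + 11} = - \frac{1}{29} \approx -0.034483$)
$\left(35 + l\right) Y{\left(a{\left(-1 \right)} \right)} = \left(35 - \frac{1}{29}\right) \left(\frac{3}{5} \left(-1\right) \left(1 - 1\right)\right)^{2} = \frac{1014 \left(\frac{3}{5} \left(-1\right) 0\right)^{2}}{29} = \frac{1014 \cdot 0^{2}}{29} = \frac{1014}{29} \cdot 0 = 0$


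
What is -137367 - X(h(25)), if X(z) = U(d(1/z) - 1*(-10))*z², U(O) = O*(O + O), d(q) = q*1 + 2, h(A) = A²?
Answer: -112667369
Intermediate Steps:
d(q) = 2 + q (d(q) = q + 2 = 2 + q)
U(O) = 2*O² (U(O) = O*(2*O) = 2*O²)
X(z) = 2*z²*(12 + 1/z)² (X(z) = (2*((2 + 1/z) - 1*(-10))²)*z² = (2*((2 + 1/z) + 10)²)*z² = (2*(12 + 1/z)²)*z² = 2*z²*(12 + 1/z)²)
-137367 - X(h(25)) = -137367 - 2*(1 + 12*25²)² = -137367 - 2*(1 + 12*625)² = -137367 - 2*(1 + 7500)² = -137367 - 2*7501² = -137367 - 2*56265001 = -137367 - 1*112530002 = -137367 - 112530002 = -112667369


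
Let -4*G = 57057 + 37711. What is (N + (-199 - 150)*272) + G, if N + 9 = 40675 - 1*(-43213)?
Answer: -34741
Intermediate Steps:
N = 83879 (N = -9 + (40675 - 1*(-43213)) = -9 + (40675 + 43213) = -9 + 83888 = 83879)
G = -23692 (G = -(57057 + 37711)/4 = -1/4*94768 = -23692)
(N + (-199 - 150)*272) + G = (83879 + (-199 - 150)*272) - 23692 = (83879 - 349*272) - 23692 = (83879 - 94928) - 23692 = -11049 - 23692 = -34741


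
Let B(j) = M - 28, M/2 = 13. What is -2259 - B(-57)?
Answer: -2257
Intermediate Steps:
M = 26 (M = 2*13 = 26)
B(j) = -2 (B(j) = 26 - 28 = -2)
-2259 - B(-57) = -2259 - 1*(-2) = -2259 + 2 = -2257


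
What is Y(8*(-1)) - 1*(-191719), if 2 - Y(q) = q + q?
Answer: 191737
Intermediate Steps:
Y(q) = 2 - 2*q (Y(q) = 2 - (q + q) = 2 - 2*q)
Y(8*(-1)) - 1*(-191719) = (2 - 16*(-1)) - 1*(-191719) = (2 - 2*(-8)) + 191719 = (2 + 16) + 191719 = 18 + 191719 = 191737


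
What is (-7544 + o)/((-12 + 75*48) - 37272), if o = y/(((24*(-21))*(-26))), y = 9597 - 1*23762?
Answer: 98870741/441395136 ≈ 0.22400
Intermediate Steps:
y = -14165 (y = 9597 - 23762 = -14165)
o = -14165/13104 (o = -14165/((24*(-21))*(-26)) = -14165/((-504*(-26))) = -14165/13104 ≈ -1.0810)
(-7544 + o)/((-12 + 75*48) - 37272) = (-7544 - 14165/13104)/((-12 + 75*48) - 37272) = -98870741/(13104*((-12 + 3600) - 37272)) = -98870741/(13104*(3588 - 37272)) = -98870741/13104/(-33684) = -98870741/13104*(-1/33684) = 98870741/441395136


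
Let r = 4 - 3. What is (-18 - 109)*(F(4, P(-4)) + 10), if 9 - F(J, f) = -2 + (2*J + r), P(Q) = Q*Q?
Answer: -1524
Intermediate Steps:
r = 1
P(Q) = Q**2
F(J, f) = 10 - 2*J (F(J, f) = 9 - (-2 + (2*J + 1)) = 9 - (-2 + (1 + 2*J)) = 9 - (-1 + 2*J) = 9 + (1 - 2*J) = 10 - 2*J)
(-18 - 109)*(F(4, P(-4)) + 10) = (-18 - 109)*((10 - 2*4) + 10) = -127*((10 - 8) + 10) = -127*(2 + 10) = -127*12 = -1524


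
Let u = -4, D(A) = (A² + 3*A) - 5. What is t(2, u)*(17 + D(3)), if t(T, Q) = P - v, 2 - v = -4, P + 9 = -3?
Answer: -540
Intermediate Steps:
D(A) = -5 + A² + 3*A
P = -12 (P = -9 - 3 = -12)
v = 6 (v = 2 - 1*(-4) = 2 + 4 = 6)
t(T, Q) = -18 (t(T, Q) = -12 - 1*6 = -12 - 6 = -18)
t(2, u)*(17 + D(3)) = -18*(17 + (-5 + 3² + 3*3)) = -18*(17 + (-5 + 9 + 9)) = -18*(17 + 13) = -18*30 = -540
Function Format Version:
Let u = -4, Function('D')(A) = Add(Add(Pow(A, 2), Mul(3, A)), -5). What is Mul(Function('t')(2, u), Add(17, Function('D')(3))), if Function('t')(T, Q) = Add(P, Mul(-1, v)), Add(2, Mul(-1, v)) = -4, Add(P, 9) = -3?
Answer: -540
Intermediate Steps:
Function('D')(A) = Add(-5, Pow(A, 2), Mul(3, A))
P = -12 (P = Add(-9, -3) = -12)
v = 6 (v = Add(2, Mul(-1, -4)) = Add(2, 4) = 6)
Function('t')(T, Q) = -18 (Function('t')(T, Q) = Add(-12, Mul(-1, 6)) = Add(-12, -6) = -18)
Mul(Function('t')(2, u), Add(17, Function('D')(3))) = Mul(-18, Add(17, Add(-5, Pow(3, 2), Mul(3, 3)))) = Mul(-18, Add(17, Add(-5, 9, 9))) = Mul(-18, Add(17, 13)) = Mul(-18, 30) = -540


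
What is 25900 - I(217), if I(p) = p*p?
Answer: -21189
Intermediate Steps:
I(p) = p²
25900 - I(217) = 25900 - 1*217² = 25900 - 1*47089 = 25900 - 47089 = -21189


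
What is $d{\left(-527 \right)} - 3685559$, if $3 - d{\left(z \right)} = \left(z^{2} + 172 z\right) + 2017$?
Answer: $-3874658$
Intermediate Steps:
$d{\left(z \right)} = -2014 - z^{2} - 172 z$ ($d{\left(z \right)} = 3 - \left(\left(z^{2} + 172 z\right) + 2017\right) = 3 - \left(2017 + z^{2} + 172 z\right) = -2014 - z^{2} - 172 z$)
$d{\left(-527 \right)} - 3685559 = \left(-2014 - \left(-527\right)^{2} - -90644\right) - 3685559 = \left(-2014 - 277729 + 90644\right) - 3685559 = -189099 - 3685559 = -3874658$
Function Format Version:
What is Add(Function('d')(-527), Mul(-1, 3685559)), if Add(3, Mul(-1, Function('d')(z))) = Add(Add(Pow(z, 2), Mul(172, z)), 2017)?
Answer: -3874658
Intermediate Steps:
Function('d')(z) = Add(-2014, Mul(-1, Pow(z, 2)), Mul(-172, z)) (Function('d')(z) = Add(3, Mul(-1, Add(Add(Pow(z, 2), Mul(172, z)), 2017))) = Add(3, Mul(-1, Add(2017, Pow(z, 2), Mul(172, z)))) = Add(3, Add(-2017, Mul(-1, Pow(z, 2)), Mul(-172, z))) = Add(-2014, Mul(-1, Pow(z, 2)), Mul(-172, z)))
Add(Function('d')(-527), Mul(-1, 3685559)) = Add(Add(-2014, Mul(-1, Pow(-527, 2)), Mul(-172, -527)), Mul(-1, 3685559)) = Add(Add(-2014, Mul(-1, 277729), 90644), -3685559) = Add(Add(-2014, -277729, 90644), -3685559) = Add(-189099, -3685559) = -3874658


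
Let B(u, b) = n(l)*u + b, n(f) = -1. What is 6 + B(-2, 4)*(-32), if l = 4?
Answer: -186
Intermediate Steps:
B(u, b) = b - u (B(u, b) = -u + b = b - u)
6 + B(-2, 4)*(-32) = 6 + (4 - 1*(-2))*(-32) = 6 + (4 + 2)*(-32) = 6 + 6*(-32) = 6 - 192 = -186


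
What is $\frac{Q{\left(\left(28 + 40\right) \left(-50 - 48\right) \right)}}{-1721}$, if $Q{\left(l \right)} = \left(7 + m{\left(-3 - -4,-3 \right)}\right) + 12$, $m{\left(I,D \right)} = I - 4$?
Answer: $- \frac{16}{1721} \approx -0.0092969$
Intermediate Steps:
$m{\left(I,D \right)} = -4 + I$
$Q{\left(l \right)} = 16$ ($Q{\left(l \right)} = \left(7 - 3\right) + 12 = 4 + 12 = 16$)
$\frac{Q{\left(\left(28 + 40\right) \left(-50 - 48\right) \right)}}{-1721} = \frac{16}{-1721} = 16 \left(- \frac{1}{1721}\right) = - \frac{16}{1721}$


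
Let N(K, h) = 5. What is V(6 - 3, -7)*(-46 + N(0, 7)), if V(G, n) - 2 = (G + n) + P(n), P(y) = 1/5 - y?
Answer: -1066/5 ≈ -213.20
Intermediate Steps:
P(y) = 1/5 - y
V(G, n) = 11/5 + G (V(G, n) = 2 + ((G + n) + (1/5 - n)) = 2 + (1/5 + G) = 11/5 + G)
V(6 - 3, -7)*(-46 + N(0, 7)) = (11/5 + (6 - 3))*(-46 + 5) = (11/5 + 3)*(-41) = (26/5)*(-41) = -1066/5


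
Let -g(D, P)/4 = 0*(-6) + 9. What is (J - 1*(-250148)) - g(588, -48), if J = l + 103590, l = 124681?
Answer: 478455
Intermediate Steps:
g(D, P) = -36 (g(D, P) = -4*(0*(-6) + 9) = -4*(0 + 9) = -4*9 = -36)
J = 228271 (J = 124681 + 103590 = 228271)
(J - 1*(-250148)) - g(588, -48) = (228271 - 1*(-250148)) - 1*(-36) = (228271 + 250148) + 36 = 478419 + 36 = 478455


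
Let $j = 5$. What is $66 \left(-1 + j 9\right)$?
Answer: $2904$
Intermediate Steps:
$66 \left(-1 + j 9\right) = 66 \left(-1 + 5 \cdot 9\right) = 66 \left(-1 + 45\right) = 66 \cdot 44 = 2904$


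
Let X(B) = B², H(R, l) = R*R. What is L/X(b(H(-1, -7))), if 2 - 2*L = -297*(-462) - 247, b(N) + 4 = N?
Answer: -45655/6 ≈ -7609.2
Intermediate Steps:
H(R, l) = R²
b(N) = -4 + N
L = -136965/2 (L = 1 - (-297*(-462) - 247)/2 = 1 - (137214 - 247)/2 = 1 - ½*136967 = 1 - 136967/2 = -136965/2 ≈ -68483.)
L/X(b(H(-1, -7))) = -136965/(2*(-4 + (-1)²)²) = -136965/(2*(-4 + 1)²) = -136965/(2*((-3)²)) = -136965/2/9 = -136965/2*⅑ = -45655/6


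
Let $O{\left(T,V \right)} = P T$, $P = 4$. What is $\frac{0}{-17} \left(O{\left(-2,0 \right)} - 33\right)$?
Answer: $0$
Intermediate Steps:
$O{\left(T,V \right)} = 4 T$
$\frac{0}{-17} \left(O{\left(-2,0 \right)} - 33\right) = \frac{0}{-17} \left(4 \left(-2\right) - 33\right) = 0 \left(- \frac{1}{17}\right) \left(-8 - 33\right) = 0 \left(-41\right) = 0$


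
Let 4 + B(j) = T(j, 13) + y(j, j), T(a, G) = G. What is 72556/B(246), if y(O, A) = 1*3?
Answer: 18139/3 ≈ 6046.3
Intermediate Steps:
y(O, A) = 3
B(j) = 12 (B(j) = -4 + (13 + 3) = -4 + 16 = 12)
72556/B(246) = 72556/12 = 72556*(1/12) = 18139/3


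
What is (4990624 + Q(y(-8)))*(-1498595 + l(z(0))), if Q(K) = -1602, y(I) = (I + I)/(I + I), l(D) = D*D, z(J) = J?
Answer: -7476523424090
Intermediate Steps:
l(D) = D²
y(I) = 1 (y(I) = (2*I)/((2*I)) = (2*I)*(1/(2*I)) = 1)
(4990624 + Q(y(-8)))*(-1498595 + l(z(0))) = (4990624 - 1602)*(-1498595 + 0²) = 4989022*(-1498595 + 0) = 4989022*(-1498595) = -7476523424090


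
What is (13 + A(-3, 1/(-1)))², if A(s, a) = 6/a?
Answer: 49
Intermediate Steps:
(13 + A(-3, 1/(-1)))² = (13 + 6/(1/(-1)))² = (13 + 6/(-1))² = (13 + 6*(-1))² = (13 - 6)² = 7² = 49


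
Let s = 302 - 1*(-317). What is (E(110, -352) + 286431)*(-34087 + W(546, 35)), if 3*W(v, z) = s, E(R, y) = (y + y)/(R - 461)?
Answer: -10218881871370/1053 ≈ -9.7045e+9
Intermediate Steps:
s = 619 (s = 302 + 317 = 619)
E(R, y) = 2*y/(-461 + R) (E(R, y) = (2*y)/(-461 + R) = 2*y/(-461 + R))
W(v, z) = 619/3 (W(v, z) = (1/3)*619 = 619/3)
(E(110, -352) + 286431)*(-34087 + W(546, 35)) = (2*(-352)/(-461 + 110) + 286431)*(-34087 + 619/3) = (2*(-352)/(-351) + 286431)*(-101642/3) = (2*(-352)*(-1/351) + 286431)*(-101642/3) = (704/351 + 286431)*(-101642/3) = (100537985/351)*(-101642/3) = -10218881871370/1053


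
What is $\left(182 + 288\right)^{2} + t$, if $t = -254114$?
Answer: $-33214$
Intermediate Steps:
$\left(182 + 288\right)^{2} + t = \left(182 + 288\right)^{2} - 254114 = 470^{2} - 254114 = 220900 - 254114 = -33214$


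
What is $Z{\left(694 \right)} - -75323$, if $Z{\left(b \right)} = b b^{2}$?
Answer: $334330707$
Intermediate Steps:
$Z{\left(b \right)} = b^{3}$
$Z{\left(694 \right)} - -75323 = 694^{3} - -75323 = 334255384 + 75323 = 334330707$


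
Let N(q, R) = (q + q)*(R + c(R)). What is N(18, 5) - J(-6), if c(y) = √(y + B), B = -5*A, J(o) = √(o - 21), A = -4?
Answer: 360 - 3*I*√3 ≈ 360.0 - 5.1962*I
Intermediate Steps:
J(o) = √(-21 + o)
B = 20 (B = -5*(-4) = 20)
c(y) = √(20 + y) (c(y) = √(y + 20) = √(20 + y))
N(q, R) = 2*q*(R + √(20 + R)) (N(q, R) = (q + q)*(R + √(20 + R)) = (2*q)*(R + √(20 + R)) = 2*q*(R + √(20 + R)))
N(18, 5) - J(-6) = 2*18*(5 + √(20 + 5)) - √(-21 - 6) = 2*18*(5 + √25) - √(-27) = 2*18*(5 + 5) - 3*I*√3 = 2*18*10 - 3*I*√3 = 360 - 3*I*√3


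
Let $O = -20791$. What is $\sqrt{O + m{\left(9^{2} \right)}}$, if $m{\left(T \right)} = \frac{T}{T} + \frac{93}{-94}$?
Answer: $\frac{i \sqrt{183709182}}{94} \approx 144.19 i$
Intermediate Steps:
$m{\left(T \right)} = \frac{1}{94}$ ($m{\left(T \right)} = 1 + 93 \left(- \frac{1}{94}\right) = 1 - \frac{93}{94} = \frac{1}{94}$)
$\sqrt{O + m{\left(9^{2} \right)}} = \sqrt{-20791 + \frac{1}{94}} = \sqrt{- \frac{1954353}{94}} = \frac{i \sqrt{183709182}}{94}$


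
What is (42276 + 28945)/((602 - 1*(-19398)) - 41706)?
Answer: -71221/21706 ≈ -3.2812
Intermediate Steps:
(42276 + 28945)/((602 - 1*(-19398)) - 41706) = 71221/((602 + 19398) - 41706) = 71221/(20000 - 41706) = 71221/(-21706) = 71221*(-1/21706) = -71221/21706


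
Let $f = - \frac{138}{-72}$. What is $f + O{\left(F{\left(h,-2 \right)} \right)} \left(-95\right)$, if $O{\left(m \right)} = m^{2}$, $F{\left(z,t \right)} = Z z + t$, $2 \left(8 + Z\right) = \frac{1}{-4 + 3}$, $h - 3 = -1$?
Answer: $- \frac{411517}{12} \approx -34293.0$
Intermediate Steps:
$h = 2$ ($h = 3 - 1 = 2$)
$f = \frac{23}{12}$ ($f = \left(-138\right) \left(- \frac{1}{72}\right) = \frac{23}{12} \approx 1.9167$)
$Z = - \frac{17}{2}$ ($Z = -8 + \frac{1}{2 \left(-4 + 3\right)} = -8 + \frac{1}{2 \left(-1\right)} = -8 + \frac{1}{2} \left(-1\right) = -8 - \frac{1}{2} = - \frac{17}{2} \approx -8.5$)
$F{\left(z,t \right)} = t - \frac{17 z}{2}$ ($F{\left(z,t \right)} = - \frac{17 z}{2} + t = t - \frac{17 z}{2}$)
$f + O{\left(F{\left(h,-2 \right)} \right)} \left(-95\right) = \frac{23}{12} + \left(-2 - 17\right)^{2} \left(-95\right) = \frac{23}{12} + \left(-19\right)^{2} \left(-95\right) = \frac{23}{12} + 361 \left(-95\right) = \frac{23}{12} - 34295 = - \frac{411517}{12}$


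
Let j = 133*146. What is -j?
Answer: -19418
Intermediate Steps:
j = 19418
-j = -1*19418 = -19418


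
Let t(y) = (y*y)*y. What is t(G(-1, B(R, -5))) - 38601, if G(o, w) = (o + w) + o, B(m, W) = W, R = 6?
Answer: -38944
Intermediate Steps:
G(o, w) = w + 2*o
t(y) = y³ (t(y) = y²*y = y³)
t(G(-1, B(R, -5))) - 38601 = (-5 + 2*(-1))³ - 38601 = (-5 - 2)³ - 38601 = (-7)³ - 38601 = -343 - 38601 = -38944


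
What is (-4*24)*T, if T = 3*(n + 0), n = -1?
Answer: 288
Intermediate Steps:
T = -3 (T = 3*(-1 + 0) = 3*(-1) = -3)
(-4*24)*T = -4*24*(-3) = -96*(-3) = 288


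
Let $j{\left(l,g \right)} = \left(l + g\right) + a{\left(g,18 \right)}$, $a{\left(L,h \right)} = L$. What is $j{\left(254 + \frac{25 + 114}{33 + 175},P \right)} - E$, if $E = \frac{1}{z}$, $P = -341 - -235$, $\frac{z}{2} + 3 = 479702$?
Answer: $\frac{4257328521}{99777392} \approx 42.668$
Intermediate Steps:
$z = 959398$ ($z = -6 + 2 \cdot 479702 = -6 + 959404 = 959398$)
$P = -106$ ($P = -341 + 235 = -106$)
$E = \frac{1}{959398} \approx 1.0423 \cdot 10^{-6}$
$j{\left(l,g \right)} = l + 2 g$ ($j{\left(l,g \right)} = \left(l + g\right) + g = \left(g + l\right) + g = l + 2 g$)
$j{\left(254 + \frac{25 + 114}{33 + 175},P \right)} - E = \left(\left(254 + \frac{25 + 114}{33 + 175}\right) + 2 \left(-106\right)\right) - \frac{1}{959398} = \left(\left(254 + \frac{139}{208}\right) - 212\right) - \frac{1}{959398} = \left(\frac{52971}{208} - 212\right) - \frac{1}{959398} = \frac{8875}{208} - \frac{1}{959398} = \frac{4257328521}{99777392}$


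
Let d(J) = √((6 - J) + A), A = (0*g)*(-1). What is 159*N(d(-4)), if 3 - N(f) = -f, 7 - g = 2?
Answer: 477 + 159*√10 ≈ 979.80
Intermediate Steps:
g = 5 (g = 7 - 1*2 = 7 - 2 = 5)
A = 0 (A = (0*5)*(-1) = 0*(-1) = 0)
d(J) = √(6 - J) (d(J) = √((6 - J) + 0) = √(6 - J))
N(f) = 3 + f (N(f) = 3 - (-1)*f = 3 + f)
159*N(d(-4)) = 159*(3 + √(6 - 1*(-4))) = 159*(3 + √(6 + 4)) = 159*(3 + √10) = 477 + 159*√10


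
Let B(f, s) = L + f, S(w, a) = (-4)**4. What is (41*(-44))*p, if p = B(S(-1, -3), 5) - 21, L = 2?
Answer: -427548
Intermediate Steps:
S(w, a) = 256
B(f, s) = 2 + f
p = 237 (p = (2 + 256) - 21 = 258 - 21 = 237)
(41*(-44))*p = (41*(-44))*237 = -1804*237 = -427548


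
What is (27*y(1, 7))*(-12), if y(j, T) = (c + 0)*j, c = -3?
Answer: 972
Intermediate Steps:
y(j, T) = -3*j (y(j, T) = (-3 + 0)*j = -3*j)
(27*y(1, 7))*(-12) = (27*(-3*1))*(-12) = (27*(-3))*(-12) = -81*(-12) = 972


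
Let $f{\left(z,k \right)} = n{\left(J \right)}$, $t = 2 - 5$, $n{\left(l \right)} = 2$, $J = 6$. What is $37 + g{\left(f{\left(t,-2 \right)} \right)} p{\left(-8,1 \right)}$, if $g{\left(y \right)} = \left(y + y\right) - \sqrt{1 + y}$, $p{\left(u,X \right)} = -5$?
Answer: $17 + 5 \sqrt{3} \approx 25.66$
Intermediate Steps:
$t = -3$ ($t = 2 - 5 = -3$)
$f{\left(z,k \right)} = 2$
$g{\left(y \right)} = - \sqrt{1 + y} + 2 y$ ($g{\left(y \right)} = 2 y - \sqrt{1 + y} = - \sqrt{1 + y} + 2 y$)
$37 + g{\left(f{\left(t,-2 \right)} \right)} p{\left(-8,1 \right)} = 37 + \left(- \sqrt{1 + 2} + 2 \cdot 2\right) \left(-5\right) = 37 + \left(- \sqrt{3} + 4\right) \left(-5\right) = 37 + \left(4 - \sqrt{3}\right) \left(-5\right) = 37 - \left(20 - 5 \sqrt{3}\right) = 17 + 5 \sqrt{3}$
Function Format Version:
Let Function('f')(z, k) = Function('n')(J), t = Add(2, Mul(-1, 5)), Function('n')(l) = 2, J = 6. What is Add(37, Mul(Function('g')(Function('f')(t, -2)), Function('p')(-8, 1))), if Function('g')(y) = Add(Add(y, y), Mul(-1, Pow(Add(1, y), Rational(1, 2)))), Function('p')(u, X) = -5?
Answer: Add(17, Mul(5, Pow(3, Rational(1, 2)))) ≈ 25.660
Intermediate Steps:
t = -3 (t = Add(2, -5) = -3)
Function('f')(z, k) = 2
Function('g')(y) = Add(Mul(-1, Pow(Add(1, y), Rational(1, 2))), Mul(2, y)) (Function('g')(y) = Add(Mul(2, y), Mul(-1, Pow(Add(1, y), Rational(1, 2)))) = Add(Mul(-1, Pow(Add(1, y), Rational(1, 2))), Mul(2, y)))
Add(37, Mul(Function('g')(Function('f')(t, -2)), Function('p')(-8, 1))) = Add(37, Mul(Add(Mul(-1, Pow(Add(1, 2), Rational(1, 2))), Mul(2, 2)), -5)) = Add(37, Mul(Add(Mul(-1, Pow(3, Rational(1, 2))), 4), -5)) = Add(37, Mul(Add(4, Mul(-1, Pow(3, Rational(1, 2)))), -5)) = Add(37, Add(-20, Mul(5, Pow(3, Rational(1, 2))))) = Add(17, Mul(5, Pow(3, Rational(1, 2))))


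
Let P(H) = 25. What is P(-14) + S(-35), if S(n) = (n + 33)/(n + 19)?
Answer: 201/8 ≈ 25.125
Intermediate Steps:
S(n) = (33 + n)/(19 + n)
P(-14) + S(-35) = 25 + (33 - 35)/(19 - 35) = 25 - 2/(-16) = 25 - 1/16*(-2) = 25 + 1/8 = 201/8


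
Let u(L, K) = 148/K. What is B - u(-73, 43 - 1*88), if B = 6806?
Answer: 306418/45 ≈ 6809.3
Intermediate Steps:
B - u(-73, 43 - 1*88) = 6806 - 148/(43 - 1*88) = 6806 - 148/(43 - 88) = 6806 - 148/(-45) = 6806 - 148*(-1)/45 = 6806 - 1*(-148/45) = 6806 + 148/45 = 306418/45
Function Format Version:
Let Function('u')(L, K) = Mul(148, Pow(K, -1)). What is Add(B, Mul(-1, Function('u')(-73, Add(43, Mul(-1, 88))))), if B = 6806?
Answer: Rational(306418, 45) ≈ 6809.3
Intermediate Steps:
Add(B, Mul(-1, Function('u')(-73, Add(43, Mul(-1, 88))))) = Add(6806, Mul(-1, Mul(148, Pow(Add(43, Mul(-1, 88)), -1)))) = Add(6806, Mul(-1, Mul(148, Pow(Add(43, -88), -1)))) = Add(6806, Mul(-1, Mul(148, Pow(-45, -1)))) = Add(6806, Mul(-1, Mul(148, Rational(-1, 45)))) = Add(6806, Mul(-1, Rational(-148, 45))) = Add(6806, Rational(148, 45)) = Rational(306418, 45)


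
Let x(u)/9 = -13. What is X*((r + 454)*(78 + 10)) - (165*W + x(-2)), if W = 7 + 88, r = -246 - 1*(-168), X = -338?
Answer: -11199302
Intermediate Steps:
x(u) = -117 (x(u) = 9*(-13) = -117)
r = -78 (r = -246 + 168 = -78)
W = 95
X*((r + 454)*(78 + 10)) - (165*W + x(-2)) = -338*(-78 + 454)*(78 + 10) - (165*95 - 117) = -127088*88 - (15675 - 117) = -338*33088 - 1*15558 = -11183744 - 15558 = -11199302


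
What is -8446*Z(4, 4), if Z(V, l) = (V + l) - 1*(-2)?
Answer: -84460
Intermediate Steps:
Z(V, l) = 2 + V + l (Z(V, l) = (V + l) + 2 = 2 + V + l)
-8446*Z(4, 4) = -8446*(2 + 4 + 4) = -8446*10 = -84460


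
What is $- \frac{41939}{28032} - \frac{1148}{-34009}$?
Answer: $- \frac{1394122715}{953340288} \approx -1.4624$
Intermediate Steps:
$- \frac{41939}{28032} - \frac{1148}{-34009} = \left(-41939\right) \frac{1}{28032} - - \frac{1148}{34009} = - \frac{41939}{28032} + \frac{1148}{34009} = - \frac{1394122715}{953340288}$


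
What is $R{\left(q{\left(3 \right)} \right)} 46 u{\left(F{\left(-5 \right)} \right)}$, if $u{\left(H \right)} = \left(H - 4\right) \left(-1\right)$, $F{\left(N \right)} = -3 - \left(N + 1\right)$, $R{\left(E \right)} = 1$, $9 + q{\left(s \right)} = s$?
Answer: $138$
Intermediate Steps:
$q{\left(s \right)} = -9 + s$
$F{\left(N \right)} = -4 - N$ ($F{\left(N \right)} = -3 - \left(1 + N\right) = -4 - N$)
$u{\left(H \right)} = 4 - H$ ($u{\left(H \right)} = \left(-4 + H\right) \left(-1\right) = 4 - H$)
$R{\left(q{\left(3 \right)} \right)} 46 u{\left(F{\left(-5 \right)} \right)} = 1 \cdot 46 \left(4 - \left(-4 - -5\right)\right) = 46 \left(4 - \left(-4 + 5\right)\right) = 46 \left(4 - 1\right) = 46 \cdot 3 = 138$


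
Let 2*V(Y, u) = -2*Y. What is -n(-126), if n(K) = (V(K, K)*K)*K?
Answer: -2000376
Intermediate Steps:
V(Y, u) = -Y (V(Y, u) = (-2*Y)/2 = -Y)
n(K) = -K³ (n(K) = ((-K)*K)*K = (-K²)*K = -K³)
-n(-126) = -(-1)*(-126)³ = -(-1)*(-2000376) = -1*2000376 = -2000376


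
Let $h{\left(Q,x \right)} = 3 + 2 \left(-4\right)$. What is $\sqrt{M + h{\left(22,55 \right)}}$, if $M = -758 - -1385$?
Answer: $\sqrt{622} \approx 24.94$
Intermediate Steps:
$h{\left(Q,x \right)} = -5$ ($h{\left(Q,x \right)} = 3 - 8 = -5$)
$M = 627$ ($M = -758 + 1385 = 627$)
$\sqrt{M + h{\left(22,55 \right)}} = \sqrt{627 - 5} = \sqrt{622}$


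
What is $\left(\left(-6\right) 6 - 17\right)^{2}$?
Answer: $2809$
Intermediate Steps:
$\left(\left(-6\right) 6 - 17\right)^{2} = \left(-36 - 17\right)^{2} = \left(-53\right)^{2} = 2809$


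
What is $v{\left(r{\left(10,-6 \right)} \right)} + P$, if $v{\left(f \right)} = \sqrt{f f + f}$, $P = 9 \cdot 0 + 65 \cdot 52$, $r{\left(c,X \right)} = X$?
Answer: $3380 + \sqrt{30} \approx 3385.5$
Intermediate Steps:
$P = 3380$ ($P = 0 + 3380 = 3380$)
$v{\left(f \right)} = \sqrt{f + f^{2}}$ ($v{\left(f \right)} = \sqrt{f^{2} + f} = \sqrt{f + f^{2}}$)
$v{\left(r{\left(10,-6 \right)} \right)} + P = \sqrt{- 6 \left(1 - 6\right)} + 3380 = \sqrt{\left(-6\right) \left(-5\right)} + 3380 = \sqrt{30} + 3380 = 3380 + \sqrt{30}$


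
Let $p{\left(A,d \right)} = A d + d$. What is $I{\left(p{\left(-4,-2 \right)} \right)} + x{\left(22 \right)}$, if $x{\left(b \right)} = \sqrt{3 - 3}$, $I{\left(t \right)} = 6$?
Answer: $6$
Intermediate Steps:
$p{\left(A,d \right)} = d + A d$
$x{\left(b \right)} = 0$ ($x{\left(b \right)} = \sqrt{0} = 0$)
$I{\left(p{\left(-4,-2 \right)} \right)} + x{\left(22 \right)} = 6 + 0 = 6$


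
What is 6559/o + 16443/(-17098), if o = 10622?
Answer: -15627941/45403739 ≈ -0.34420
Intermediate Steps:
6559/o + 16443/(-17098) = 6559/10622 + 16443/(-17098) = 6559*(1/10622) + 16443*(-1/17098) = 6559/10622 - 16443/17098 = -15627941/45403739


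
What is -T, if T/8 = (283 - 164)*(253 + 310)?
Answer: -535976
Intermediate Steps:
T = 535976 (T = 8*((283 - 164)*(253 + 310)) = 8*(119*563) = 8*66997 = 535976)
-T = -1*535976 = -535976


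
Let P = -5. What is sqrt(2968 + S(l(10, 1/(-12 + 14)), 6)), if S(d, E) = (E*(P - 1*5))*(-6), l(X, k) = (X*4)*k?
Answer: 16*sqrt(13) ≈ 57.689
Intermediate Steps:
l(X, k) = 4*X*k (l(X, k) = (4*X)*k = 4*X*k)
S(d, E) = 60*E (S(d, E) = (E*(-5 - 1*5))*(-6) = (E*(-5 - 5))*(-6) = (E*(-10))*(-6) = -10*E*(-6) = 60*E)
sqrt(2968 + S(l(10, 1/(-12 + 14)), 6)) = sqrt(2968 + 60*6) = sqrt(2968 + 360) = sqrt(3328) = 16*sqrt(13)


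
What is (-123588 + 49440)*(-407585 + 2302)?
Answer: 30050923884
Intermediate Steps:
(-123588 + 49440)*(-407585 + 2302) = -74148*(-405283) = 30050923884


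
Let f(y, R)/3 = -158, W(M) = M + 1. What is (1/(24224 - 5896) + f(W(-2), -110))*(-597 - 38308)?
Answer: 337986059255/18328 ≈ 1.8441e+7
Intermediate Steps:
W(M) = 1 + M
f(y, R) = -474 (f(y, R) = 3*(-158) = -474)
(1/(24224 - 5896) + f(W(-2), -110))*(-597 - 38308) = (1/(24224 - 5896) - 474)*(-597 - 38308) = (1/18328 - 474)*(-38905) = -8687471/18328*(-38905) = 337986059255/18328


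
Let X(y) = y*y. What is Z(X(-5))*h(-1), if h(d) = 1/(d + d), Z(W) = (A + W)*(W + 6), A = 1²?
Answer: -403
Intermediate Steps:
A = 1
X(y) = y²
Z(W) = (1 + W)*(6 + W) (Z(W) = (1 + W)*(W + 6) = (1 + W)*(6 + W))
h(d) = 1/(2*d)
Z(X(-5))*h(-1) = (6 + ((-5)²)² + 7*(-5)²)*((½)/(-1)) = (6 + 25² + 7*25)*((½)*(-1)) = (6 + 625 + 175)*(-½) = 806*(-½) = -403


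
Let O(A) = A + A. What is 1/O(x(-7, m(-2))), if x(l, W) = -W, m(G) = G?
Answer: ¼ ≈ 0.25000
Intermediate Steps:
O(A) = 2*A
1/O(x(-7, m(-2))) = 1/(2*(-1*(-2))) = 1/(2*2) = 1/4 = ¼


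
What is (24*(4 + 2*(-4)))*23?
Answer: -2208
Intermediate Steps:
(24*(4 + 2*(-4)))*23 = (24*(4 - 8))*23 = (24*(-4))*23 = -96*23 = -2208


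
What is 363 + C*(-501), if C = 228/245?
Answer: -25293/245 ≈ -103.24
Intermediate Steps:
C = 228/245 (C = 228*(1/245) = 228/245 ≈ 0.93061)
363 + C*(-501) = 363 + (228/245)*(-501) = 363 - 114228/245 = -25293/245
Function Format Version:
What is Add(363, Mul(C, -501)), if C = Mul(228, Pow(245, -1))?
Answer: Rational(-25293, 245) ≈ -103.24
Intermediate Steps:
C = Rational(228, 245) (C = Mul(228, Rational(1, 245)) = Rational(228, 245) ≈ 0.93061)
Add(363, Mul(C, -501)) = Add(363, Mul(Rational(228, 245), -501)) = Add(363, Rational(-114228, 245)) = Rational(-25293, 245)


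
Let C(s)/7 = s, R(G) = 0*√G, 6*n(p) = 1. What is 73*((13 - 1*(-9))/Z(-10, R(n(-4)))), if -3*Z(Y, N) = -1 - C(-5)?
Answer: -2409/17 ≈ -141.71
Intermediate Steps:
n(p) = ⅙ (n(p) = (⅙)*1 = ⅙)
R(G) = 0
C(s) = 7*s
Z(Y, N) = -34/3 (Z(Y, N) = -(-1 - 7*(-5))/3 = -(-1 - 1*(-35))/3 = -(-1 + 35)/3 = -⅓*34 = -34/3)
73*((13 - 1*(-9))/Z(-10, R(n(-4)))) = 73*((13 - 1*(-9))/(-34/3)) = 73*((13 + 9)*(-3/34)) = 73*(22*(-3/34)) = 73*(-33/17) = -2409/17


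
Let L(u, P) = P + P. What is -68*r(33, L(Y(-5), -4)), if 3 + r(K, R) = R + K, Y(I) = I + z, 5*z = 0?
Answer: -1496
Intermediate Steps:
z = 0 (z = (1/5)*0 = 0)
Y(I) = I (Y(I) = I + 0 = I)
L(u, P) = 2*P
r(K, R) = -3 + K + R (r(K, R) = -3 + (R + K) = -3 + (K + R) = -3 + K + R)
-68*r(33, L(Y(-5), -4)) = -68*(-3 + 33 + 2*(-4)) = -68*(-3 + 33 - 8) = -68*22 = -1496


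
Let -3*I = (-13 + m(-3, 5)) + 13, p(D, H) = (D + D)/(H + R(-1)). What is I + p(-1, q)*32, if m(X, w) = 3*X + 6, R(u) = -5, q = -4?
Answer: 73/9 ≈ 8.1111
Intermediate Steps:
m(X, w) = 6 + 3*X
p(D, H) = 2*D/(-5 + H) (p(D, H) = (D + D)/(H - 5) = (2*D)/(-5 + H) = 2*D/(-5 + H))
I = 1 (I = -((-13 + (6 + 3*(-3))) + 13)/3 = -((-13 + (6 - 9)) + 13)/3 = -((-13 - 3) + 13)/3 = -(-16 + 13)/3 = -⅓*(-3) = 1)
I + p(-1, q)*32 = 1 + (2*(-1)/(-5 - 4))*32 = 1 + (2*(-1)/(-9))*32 = 1 + (2*(-1)*(-⅑))*32 = 1 + (2/9)*32 = 1 + 64/9 = 73/9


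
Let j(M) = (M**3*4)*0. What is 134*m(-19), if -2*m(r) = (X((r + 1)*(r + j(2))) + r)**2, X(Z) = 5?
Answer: -13132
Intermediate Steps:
j(M) = 0 (j(M) = (4*M**3)*0 = 0)
m(r) = -(5 + r)**2/2
134*m(-19) = 134*(-(5 - 19)**2/2) = 134*(-1/2*(-14)**2) = 134*(-1/2*196) = 134*(-98) = -13132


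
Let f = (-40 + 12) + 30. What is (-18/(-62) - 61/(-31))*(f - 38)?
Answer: -2520/31 ≈ -81.290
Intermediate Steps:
f = 2 (f = -28 + 30 = 2)
(-18/(-62) - 61/(-31))*(f - 38) = (-18/(-62) - 61/(-31))*(2 - 38) = (-18*(-1/62) - 61*(-1/31))*(-36) = (9/31 + 61/31)*(-36) = (70/31)*(-36) = -2520/31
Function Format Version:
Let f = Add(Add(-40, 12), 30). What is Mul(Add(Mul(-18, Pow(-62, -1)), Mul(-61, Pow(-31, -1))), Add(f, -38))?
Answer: Rational(-2520, 31) ≈ -81.290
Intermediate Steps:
f = 2 (f = Add(-28, 30) = 2)
Mul(Add(Mul(-18, Pow(-62, -1)), Mul(-61, Pow(-31, -1))), Add(f, -38)) = Mul(Add(Mul(-18, Pow(-62, -1)), Mul(-61, Pow(-31, -1))), Add(2, -38)) = Mul(Add(Mul(-18, Rational(-1, 62)), Mul(-61, Rational(-1, 31))), -36) = Mul(Add(Rational(9, 31), Rational(61, 31)), -36) = Mul(Rational(70, 31), -36) = Rational(-2520, 31)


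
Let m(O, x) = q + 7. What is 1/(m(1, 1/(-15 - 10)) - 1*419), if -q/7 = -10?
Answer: -1/342 ≈ -0.0029240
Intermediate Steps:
q = 70 (q = -7*(-10) = 70)
m(O, x) = 77 (m(O, x) = 70 + 7 = 77)
1/(m(1, 1/(-15 - 10)) - 1*419) = 1/(77 - 1*419) = 1/(77 - 419) = 1/(-342) = -1/342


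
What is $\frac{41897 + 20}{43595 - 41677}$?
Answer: $\frac{41917}{1918} \approx 21.855$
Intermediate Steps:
$\frac{41897 + 20}{43595 - 41677} = \frac{41917}{1918}$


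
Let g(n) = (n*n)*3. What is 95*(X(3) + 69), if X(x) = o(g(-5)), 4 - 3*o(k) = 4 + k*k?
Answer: -171570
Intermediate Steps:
g(n) = 3*n² (g(n) = n²*3 = 3*n²)
o(k) = -k²/3 (o(k) = 4/3 - (4 + k*k)/3 = 4/3 - (4 + k²)/3 = 4/3 + (-4/3 - k²/3) = -k²/3)
X(x) = -1875 (X(x) = -(3*(-5)²)²/3 = -(3*25)²/3 = -⅓*75² = -⅓*5625 = -1875)
95*(X(3) + 69) = 95*(-1875 + 69) = 95*(-1806) = -171570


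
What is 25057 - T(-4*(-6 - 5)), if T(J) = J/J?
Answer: 25056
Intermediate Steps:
T(J) = 1
25057 - T(-4*(-6 - 5)) = 25057 - 1*1 = 25057 - 1 = 25056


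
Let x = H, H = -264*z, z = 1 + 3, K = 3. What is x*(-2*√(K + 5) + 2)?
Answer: -2112 + 4224*√2 ≈ 3861.6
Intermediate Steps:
z = 4
H = -1056 (H = -264*4 = -1056)
x = -1056
x*(-2*√(K + 5) + 2) = -1056*(-2*√(3 + 5) + 2) = -1056*(-4*√2 + 2) = -1056*(2 - 4*√2) = -2112 + 4224*√2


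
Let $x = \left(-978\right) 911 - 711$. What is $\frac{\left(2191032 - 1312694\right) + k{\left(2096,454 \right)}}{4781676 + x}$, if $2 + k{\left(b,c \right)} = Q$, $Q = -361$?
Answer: $\frac{877975}{3890007} \approx 0.2257$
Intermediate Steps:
$k{\left(b,c \right)} = -363$ ($k{\left(b,c \right)} = -2 - 361 = -363$)
$x = -891669$ ($x = -890958 - 711 = -891669$)
$\frac{\left(2191032 - 1312694\right) + k{\left(2096,454 \right)}}{4781676 + x} = \frac{\left(2191032 - 1312694\right) - 363}{4781676 - 891669} = \frac{\left(2191032 - 1312694\right) - 363}{3890007} = \left(878338 - 363\right) \frac{1}{3890007} = 877975 \cdot \frac{1}{3890007} = \frac{877975}{3890007}$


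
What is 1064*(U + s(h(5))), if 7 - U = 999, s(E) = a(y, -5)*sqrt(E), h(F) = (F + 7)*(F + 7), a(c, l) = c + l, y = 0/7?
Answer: -1119328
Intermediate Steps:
y = 0 (y = 0*(1/7) = 0)
h(F) = (7 + F)**2 (h(F) = (7 + F)*(7 + F) = (7 + F)**2)
s(E) = -5*sqrt(E) (s(E) = (0 - 5)*sqrt(E) = -5*sqrt(E))
U = -992 (U = 7 - 1*999 = 7 - 999 = -992)
1064*(U + s(h(5))) = 1064*(-992 - 5*sqrt((7 + 5)**2)) = 1064*(-992 - 5*sqrt(12**2)) = 1064*(-992 - 5*sqrt(144)) = 1064*(-992 - 5*12) = 1064*(-992 - 60) = 1064*(-1052) = -1119328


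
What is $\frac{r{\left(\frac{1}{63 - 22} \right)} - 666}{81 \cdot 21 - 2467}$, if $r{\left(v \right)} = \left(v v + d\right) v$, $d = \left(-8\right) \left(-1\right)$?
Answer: $\frac{45887937}{52793486} \approx 0.8692$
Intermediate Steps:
$d = 8$
$r{\left(v \right)} = v \left(8 + v^{2}\right)$ ($r{\left(v \right)} = \left(v v + 8\right) v = \left(v^{2} + 8\right) v = \left(8 + v^{2}\right) v = v \left(8 + v^{2}\right)$)
$\frac{r{\left(\frac{1}{63 - 22} \right)} - 666}{81 \cdot 21 - 2467} = \frac{\frac{8 + \left(\frac{1}{63 - 22}\right)^{2}}{63 - 22} - 666}{81 \cdot 21 - 2467} = \frac{\frac{8 + \left(\frac{1}{41}\right)^{2}}{41} - 666}{1701 - 2467} = \frac{\frac{8 + \left(\frac{1}{41}\right)^{2}}{41} - 666}{-766} = \left(\frac{8 + \frac{1}{1681}}{41} - 666\right) \left(- \frac{1}{766}\right) = \left(\frac{1}{41} \cdot \frac{13449}{1681} - 666\right) \left(- \frac{1}{766}\right) = \left(\frac{13449}{68921} - 666\right) \left(- \frac{1}{766}\right) = \left(- \frac{45887937}{68921}\right) \left(- \frac{1}{766}\right) = \frac{45887937}{52793486}$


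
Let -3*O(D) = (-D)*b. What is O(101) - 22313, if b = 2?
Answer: -66737/3 ≈ -22246.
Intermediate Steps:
O(D) = 2*D/3 (O(D) = -(-D)*2/3 = -(-2)*D/3 = 2*D/3)
O(101) - 22313 = (⅔)*101 - 22313 = 202/3 - 22313 = -66737/3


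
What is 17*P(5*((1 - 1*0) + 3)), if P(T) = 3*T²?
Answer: 20400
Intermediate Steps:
17*P(5*((1 - 1*0) + 3)) = 17*(3*(5*((1 - 1*0) + 3))²) = 17*(3*(5*((1 + 0) + 3))²) = 17*(3*(5*(1 + 3))²) = 17*(3*(5*4)²) = 17*(3*20²) = 17*(3*400) = 17*1200 = 20400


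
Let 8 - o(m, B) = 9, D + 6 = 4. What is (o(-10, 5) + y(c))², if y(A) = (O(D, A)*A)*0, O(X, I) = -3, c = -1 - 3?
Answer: 1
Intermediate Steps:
c = -4
D = -2 (D = -6 + 4 = -2)
o(m, B) = -1 (o(m, B) = 8 - 1*9 = 8 - 9 = -1)
y(A) = 0 (y(A) = -3*A*0 = 0)
(o(-10, 5) + y(c))² = (-1 + 0)² = (-1)² = 1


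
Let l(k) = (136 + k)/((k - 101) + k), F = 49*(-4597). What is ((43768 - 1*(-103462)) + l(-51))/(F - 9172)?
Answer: -5977521/9517655 ≈ -0.62805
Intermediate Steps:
F = -225253
l(k) = (136 + k)/(-101 + 2*k) (l(k) = (136 + k)/((-101 + k) + k) = (136 + k)/(-101 + 2*k))
((43768 - 1*(-103462)) + l(-51))/(F - 9172) = ((43768 - 1*(-103462)) + (136 - 51)/(-101 + 2*(-51)))/(-225253 - 9172) = ((43768 + 103462) + 85/(-101 - 102))/(-234425) = (147230 + 85/(-203))*(-1/234425) = (147230 - 1/203*85)*(-1/234425) = (147230 - 85/203)*(-1/234425) = (29887605/203)*(-1/234425) = -5977521/9517655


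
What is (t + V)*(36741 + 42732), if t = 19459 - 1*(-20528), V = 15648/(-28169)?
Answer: 89516651112315/28169 ≈ 3.1778e+9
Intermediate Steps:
V = -15648/28169 (V = 15648*(-1/28169) = -15648/28169 ≈ -0.55550)
t = 39987 (t = 19459 + 20528 = 39987)
(t + V)*(36741 + 42732) = (39987 - 15648/28169)*(36741 + 42732) = (1126378155/28169)*79473 = 89516651112315/28169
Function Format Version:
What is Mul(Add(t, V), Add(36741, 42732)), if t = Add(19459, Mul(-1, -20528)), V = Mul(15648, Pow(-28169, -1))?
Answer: Rational(89516651112315, 28169) ≈ 3.1778e+9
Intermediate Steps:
V = Rational(-15648, 28169) (V = Mul(15648, Rational(-1, 28169)) = Rational(-15648, 28169) ≈ -0.55550)
t = 39987 (t = Add(19459, 20528) = 39987)
Mul(Add(t, V), Add(36741, 42732)) = Mul(Add(39987, Rational(-15648, 28169)), Add(36741, 42732)) = Mul(Rational(1126378155, 28169), 79473) = Rational(89516651112315, 28169)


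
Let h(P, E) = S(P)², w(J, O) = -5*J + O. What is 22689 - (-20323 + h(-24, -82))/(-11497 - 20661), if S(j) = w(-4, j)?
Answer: 104230365/4594 ≈ 22688.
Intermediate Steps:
w(J, O) = O - 5*J
S(j) = 20 + j (S(j) = j - 5*(-4) = j + 20 = 20 + j)
h(P, E) = (20 + P)²
22689 - (-20323 + h(-24, -82))/(-11497 - 20661) = 22689 - (-20323 + (20 - 24)²)/(-11497 - 20661) = 22689 - (-20323 + (-4)²)/(-32158) = 22689 - (-20323 + 16)*(-1)/32158 = 22689 - (-20307)*(-1)/32158 = 22689 - 1*2901/4594 = 22689 - 2901/4594 = 104230365/4594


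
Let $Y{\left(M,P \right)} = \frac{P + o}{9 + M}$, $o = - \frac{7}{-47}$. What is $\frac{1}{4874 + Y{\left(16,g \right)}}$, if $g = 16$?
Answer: $\frac{1175}{5727709} \approx 0.00020514$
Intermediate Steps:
$o = \frac{7}{47}$ ($o = \left(-7\right) \left(- \frac{1}{47}\right) = \frac{7}{47} \approx 0.14894$)
$Y{\left(M,P \right)} = \frac{\frac{7}{47} + P}{9 + M}$ ($Y{\left(M,P \right)} = \frac{P + \frac{7}{47}}{9 + M} = \frac{\frac{7}{47} + P}{9 + M}$)
$\frac{1}{4874 + Y{\left(16,g \right)}} = \frac{1}{4874 + \frac{\frac{7}{47} + 16}{9 + 16}} = \frac{1}{4874 + \frac{1}{25} \cdot \frac{759}{47}} = \frac{1}{4874 + \frac{759}{1175}} = \frac{1}{\frac{5727709}{1175}} = \frac{1175}{5727709}$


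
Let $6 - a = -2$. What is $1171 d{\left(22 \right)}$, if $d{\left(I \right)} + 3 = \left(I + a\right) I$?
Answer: $769347$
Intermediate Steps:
$a = 8$ ($a = 6 - -2 = 6 + 2 = 8$)
$d{\left(I \right)} = -3 + I \left(8 + I\right)$ ($d{\left(I \right)} = -3 + \left(I + 8\right) I = -3 + \left(8 + I\right) I = -3 + I \left(8 + I\right)$)
$1171 d{\left(22 \right)} = 1171 \left(-3 + 22^{2} + 8 \cdot 22\right) = 1171 \left(-3 + 484 + 176\right) = 1171 \cdot 657 = 769347$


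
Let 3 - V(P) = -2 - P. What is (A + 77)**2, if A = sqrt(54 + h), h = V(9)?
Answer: 5997 + 308*sqrt(17) ≈ 7266.9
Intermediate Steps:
V(P) = 5 + P (V(P) = 3 - (-2 - P) = 3 + (2 + P) = 5 + P)
h = 14 (h = 5 + 9 = 14)
A = 2*sqrt(17) (A = sqrt(54 + 14) = sqrt(68) = 2*sqrt(17) ≈ 8.2462)
(A + 77)**2 = (2*sqrt(17) + 77)**2 = (77 + 2*sqrt(17))**2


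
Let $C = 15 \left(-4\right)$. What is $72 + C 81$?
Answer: $-4788$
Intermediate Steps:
$C = -60$
$72 + C 81 = 72 - 4860 = -4788$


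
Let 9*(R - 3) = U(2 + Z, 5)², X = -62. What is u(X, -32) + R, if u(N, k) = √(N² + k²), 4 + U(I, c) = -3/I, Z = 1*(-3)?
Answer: 28/9 + 2*√1217 ≈ 72.882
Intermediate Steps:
Z = -3
U(I, c) = -4 - 3/I
R = 28/9 (R = 3 + (-4 - 3/(2 - 3))²/9 = 3 + (-4 - 3/(-1))²/9 = 3 + (-4 - 3*(-1))²/9 = 3 + (-4 + 3)²/9 = 3 + (⅑)*(-1)² = 3 + (⅑)*1 = 3 + ⅑ = 28/9 ≈ 3.1111)
u(X, -32) + R = √((-62)² + (-32)²) + 28/9 = √(3844 + 1024) + 28/9 = √4868 + 28/9 = 2*√1217 + 28/9 = 28/9 + 2*√1217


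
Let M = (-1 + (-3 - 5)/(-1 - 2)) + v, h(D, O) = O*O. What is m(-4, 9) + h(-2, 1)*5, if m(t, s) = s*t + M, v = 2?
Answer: -82/3 ≈ -27.333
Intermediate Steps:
h(D, O) = O²
M = 11/3 (M = (-1 + (-3 - 5)/(-1 - 2)) + 2 = (-1 - 8/(-3)) + 2 = (-1 - 8*(-⅓)) + 2 = (-1 + 8/3) + 2 = 5/3 + 2 = 11/3 ≈ 3.6667)
m(t, s) = 11/3 + s*t (m(t, s) = s*t + 11/3 = 11/3 + s*t)
m(-4, 9) + h(-2, 1)*5 = (11/3 + 9*(-4)) + 1²*5 = (11/3 - 36) + 1*5 = -97/3 + 5 = -82/3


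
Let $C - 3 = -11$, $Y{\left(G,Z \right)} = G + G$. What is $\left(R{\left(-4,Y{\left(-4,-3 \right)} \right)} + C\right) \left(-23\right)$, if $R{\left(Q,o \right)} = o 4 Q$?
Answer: $-2760$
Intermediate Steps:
$Y{\left(G,Z \right)} = 2 G$
$C = -8$ ($C = 3 - 11 = -8$)
$R{\left(Q,o \right)} = 4 Q o$ ($R{\left(Q,o \right)} = 4 o Q = 4 Q o$)
$\left(R{\left(-4,Y{\left(-4,-3 \right)} \right)} + C\right) \left(-23\right) = \left(4 \left(-4\right) 2 \left(-4\right) - 8\right) \left(-23\right) = \left(4 \left(-4\right) \left(-8\right) - 8\right) \left(-23\right) = \left(128 - 8\right) \left(-23\right) = 120 \left(-23\right) = -2760$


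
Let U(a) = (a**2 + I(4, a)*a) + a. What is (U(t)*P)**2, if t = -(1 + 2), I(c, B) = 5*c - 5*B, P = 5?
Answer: 245025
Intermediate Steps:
I(c, B) = -5*B + 5*c
t = -3 (t = -1*3 = -3)
U(a) = a + a**2 + a*(20 - 5*a) (U(a) = (a**2 + (-5*a + 5*4)*a) + a = (a**2 + (-5*a + 20)*a) + a = (a**2 + (20 - 5*a)*a) + a = (a**2 + a*(20 - 5*a)) + a = a + a**2 + a*(20 - 5*a))
(U(t)*P)**2 = (-3*(21 - 4*(-3))*5)**2 = (-3*(21 + 12)*5)**2 = (-3*33*5)**2 = (-99*5)**2 = (-495)**2 = 245025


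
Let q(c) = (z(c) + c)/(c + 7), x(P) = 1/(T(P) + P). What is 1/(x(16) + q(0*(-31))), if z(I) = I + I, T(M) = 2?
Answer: 18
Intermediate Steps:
z(I) = 2*I
x(P) = 1/(2 + P)
q(c) = 3*c/(7 + c) (q(c) = (2*c + c)/(c + 7) = (3*c)/(7 + c) = 3*c/(7 + c))
1/(x(16) + q(0*(-31))) = 1/(1/(2 + 16) + 3*(0*(-31))/(7 + 0*(-31))) = 1/(1/18 + 3*0/(7 + 0)) = 1/(1/18 + 3*0/7) = 1/(1/18 + 3*0*(⅐)) = 1/(1/18 + 0) = 1/(1/18) = 18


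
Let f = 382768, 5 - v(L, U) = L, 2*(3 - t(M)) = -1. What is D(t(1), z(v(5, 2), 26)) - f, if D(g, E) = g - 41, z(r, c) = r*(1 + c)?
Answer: -765611/2 ≈ -3.8281e+5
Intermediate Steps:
t(M) = 7/2 (t(M) = 3 - 1/2*(-1) = 3 + 1/2 = 7/2)
v(L, U) = 5 - L
D(g, E) = -41 + g
D(t(1), z(v(5, 2), 26)) - f = (-41 + 7/2) - 1*382768 = -75/2 - 382768 = -765611/2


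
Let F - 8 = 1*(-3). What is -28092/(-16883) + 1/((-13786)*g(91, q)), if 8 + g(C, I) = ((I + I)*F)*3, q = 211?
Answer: 2448360827581/1471439418236 ≈ 1.6639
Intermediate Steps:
F = 5 (F = 8 + 1*(-3) = 8 - 3 = 5)
g(C, I) = -8 + 30*I (g(C, I) = -8 + ((I + I)*5)*3 = -8 + ((2*I)*5)*3 = -8 + (10*I)*3 = -8 + 30*I)
-28092/(-16883) + 1/((-13786)*g(91, q)) = -28092/(-16883) + 1/((-13786)*(-8 + 30*211)) = -28092*(-1/16883) - 1/(13786*(-8 + 6330)) = 28092/16883 - 1/13786/6322 = 28092/16883 - 1/13786*1/6322 = 28092/16883 - 1/87155092 = 2448360827581/1471439418236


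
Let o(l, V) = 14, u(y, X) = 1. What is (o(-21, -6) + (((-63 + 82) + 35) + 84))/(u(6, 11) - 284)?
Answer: -152/283 ≈ -0.53710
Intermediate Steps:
(o(-21, -6) + (((-63 + 82) + 35) + 84))/(u(6, 11) - 284) = (14 + (((-63 + 82) + 35) + 84))/(1 - 284) = (14 + ((19 + 35) + 84))/(-283) = (14 + (54 + 84))*(-1/283) = (14 + 138)*(-1/283) = 152*(-1/283) = -152/283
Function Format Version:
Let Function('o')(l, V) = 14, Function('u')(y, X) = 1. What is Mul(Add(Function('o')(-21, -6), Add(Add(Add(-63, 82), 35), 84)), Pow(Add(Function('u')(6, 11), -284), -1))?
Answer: Rational(-152, 283) ≈ -0.53710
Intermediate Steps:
Mul(Add(Function('o')(-21, -6), Add(Add(Add(-63, 82), 35), 84)), Pow(Add(Function('u')(6, 11), -284), -1)) = Mul(Add(14, Add(Add(Add(-63, 82), 35), 84)), Pow(Add(1, -284), -1)) = Mul(Add(14, Add(Add(19, 35), 84)), Pow(-283, -1)) = Mul(Add(14, Add(54, 84)), Rational(-1, 283)) = Mul(Add(14, 138), Rational(-1, 283)) = Mul(152, Rational(-1, 283)) = Rational(-152, 283)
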